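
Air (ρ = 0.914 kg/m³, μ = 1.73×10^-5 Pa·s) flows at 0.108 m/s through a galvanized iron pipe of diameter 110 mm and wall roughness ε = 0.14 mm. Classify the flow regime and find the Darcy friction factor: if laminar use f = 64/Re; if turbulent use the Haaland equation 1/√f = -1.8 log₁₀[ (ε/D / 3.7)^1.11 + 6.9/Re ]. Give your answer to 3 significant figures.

f ≈ 0.102

Re = ρVD/μ = 0.914·0.108·0.11/1.73e-05 = 627.6.
Re < 2300 → laminar, so f = 64/Re = 0.102 (roughness is irrelevant in laminar flow).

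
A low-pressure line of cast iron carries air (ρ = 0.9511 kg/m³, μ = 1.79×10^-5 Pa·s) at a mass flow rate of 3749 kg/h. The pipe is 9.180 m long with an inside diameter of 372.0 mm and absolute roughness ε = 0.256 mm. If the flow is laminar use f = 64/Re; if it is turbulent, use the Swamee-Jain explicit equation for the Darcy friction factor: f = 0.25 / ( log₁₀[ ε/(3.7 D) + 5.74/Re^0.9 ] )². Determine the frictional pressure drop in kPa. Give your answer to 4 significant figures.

ṁ = 3749 kg/h = 3749/3600 = 1.041 kg/s.
A = πD²/4 = π(0.372)²/4 = 0.1087 m²; mean velocity V = ṁ/(ρA) = 1.041/(0.9511 · 0.1087) = 10.07 m/s.
Reynolds number Re = ρVD/μ = 0.9511 · 10.07 · 0.372 / 1.79e-05 = 1.991e+05.
Re > 4000 → turbulent. Relative roughness ε/D = 0.000256/0.372 = 0.000688. Swamee-Jain: f = 0.25/(log₁₀[0.000688/3.7 + 5.74/1.991e+05^0.9])² = 0.25/(log₁₀[0.000186 + 9.77e-05])² = 0.25/(-3.547)² = 0.01987.
Darcy-Weisbach: ΔP = f(L/D)(ρV²/2) = 0.01987·(9.18/0.372)·(0.9511·10.07²/2) = 0.01987·24.68·48.26 = 23.66 Pa.
ΔP = 23.66 Pa = 0.02366 kPa.

ΔP ≈ 0.02366 kPa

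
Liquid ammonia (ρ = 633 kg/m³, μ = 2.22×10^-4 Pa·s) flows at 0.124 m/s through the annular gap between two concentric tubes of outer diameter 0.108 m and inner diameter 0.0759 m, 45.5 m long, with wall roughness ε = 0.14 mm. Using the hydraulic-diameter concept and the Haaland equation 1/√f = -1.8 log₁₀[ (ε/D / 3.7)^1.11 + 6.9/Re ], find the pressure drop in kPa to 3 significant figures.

Hydraulic diameter D_h = 4A/P = D_o - D_i = 0.108 - 0.0759 = 0.0321 m.
Re = ρVD_h/μ = 633·0.124·0.0321/0.000222 = 1.135e+04.
ε/D_h = 0.00014/0.0321 = 0.00436; Haaland gives 1/√f = -1.8 log₁₀[0.000561+0.000608] = 5.278, so f = 0.0359.
ΔP = f(L/D_h)(ρV²/2) = 0.0359·45.5/0.0321·4.867 = 247.6 Pa.
ΔP = 0.248 kPa.

ΔP ≈ 0.248 kPa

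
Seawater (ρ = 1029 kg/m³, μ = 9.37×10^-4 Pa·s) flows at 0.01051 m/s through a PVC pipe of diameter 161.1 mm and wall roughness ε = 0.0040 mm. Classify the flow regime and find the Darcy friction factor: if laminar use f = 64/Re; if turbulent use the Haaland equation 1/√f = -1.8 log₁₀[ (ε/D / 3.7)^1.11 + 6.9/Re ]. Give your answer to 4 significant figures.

Re = ρVD/μ = 1029·0.01051·0.1611/0.000937 = 1859.
Re < 2300 → laminar, so f = 64/Re = 0.03442 (roughness is irrelevant in laminar flow).

f ≈ 0.03442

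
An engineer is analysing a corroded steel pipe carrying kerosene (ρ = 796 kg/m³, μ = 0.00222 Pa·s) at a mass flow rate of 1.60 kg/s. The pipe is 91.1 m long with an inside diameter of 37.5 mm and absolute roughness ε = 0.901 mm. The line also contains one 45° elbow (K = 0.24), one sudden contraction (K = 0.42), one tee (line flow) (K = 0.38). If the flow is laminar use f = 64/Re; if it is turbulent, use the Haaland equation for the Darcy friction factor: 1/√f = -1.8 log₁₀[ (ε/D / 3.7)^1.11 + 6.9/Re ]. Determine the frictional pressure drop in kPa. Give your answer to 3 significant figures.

ΔP ≈ 173 kPa

A = πD²/4 = π(0.0375)²/4 = 0.001104 m²; mean velocity V = ṁ/(ρA) = 1.6/(796 · 0.001104) = 1.82 m/s.
Reynolds number Re = ρVD/μ = 796 · 1.82 · 0.0375 / 0.00222 = 2.447e+04.
Re > 4000 → turbulent. Relative roughness ε/D = 0.000901/0.0375 = 0.024. Haaland: 1/√f = -1.8 log₁₀[(0.024/3.7)^1.11 + 6.9/2.447e+04] = -1.8 log₁₀[0.00373 + 0.000282] = 4.314, so f = 0.05374.
Total minor-loss coefficient ΣK = 1·0.24 + 1·0.42 + 1·0.38 = 1.04.
ΔP = [f·L/D + ΣK]·(ρV²/2) = [0.05374·91.1/0.0375 + 1.04]·(796·1.82²/2) = [130.6 + 1.04]·1318 = 1.735e+05 Pa.
ΔP = 1.735e+05 Pa = 173 kPa.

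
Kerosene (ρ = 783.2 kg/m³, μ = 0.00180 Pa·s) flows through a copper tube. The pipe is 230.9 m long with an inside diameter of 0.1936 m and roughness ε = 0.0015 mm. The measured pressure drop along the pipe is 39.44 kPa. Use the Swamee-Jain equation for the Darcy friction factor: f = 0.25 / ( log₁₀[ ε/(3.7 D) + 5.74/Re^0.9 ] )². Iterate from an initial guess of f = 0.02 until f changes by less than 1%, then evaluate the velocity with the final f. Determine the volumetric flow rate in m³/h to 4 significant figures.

Q ≈ 246.0 m³/h

Rearranging Darcy-Weisbach: V = √(2·ΔP·D/(f·L·ρ)). With ε/D = 1.5e-06/0.1936 = 7.75e-06, iterate starting from f = 0.02:
  f = 0.02 → V = √(2·3.944e+04·0.1936/(0.02·230.9·783.2)) = 2.055 m/s; Re = ρVD/μ = 1.731e+05; f → 0.01604
  f = 0.01604 → V = 2.294 m/s; Re = 1.933e+05; f → 0.01571
  f = 0.01571 → V = 2.319 m/s; Re = 1.953e+05; f → 0.01567
Converged (Δf/f < 1%). With the final f = 0.01567: V = √(2·3.944e+04·0.1936/(0.01567·230.9·783.2)) = 2.321 m/s.
Q = V·A = 2.321·(π/4·0.1936²) = 0.06833 m³/s = 246.0 m³/h.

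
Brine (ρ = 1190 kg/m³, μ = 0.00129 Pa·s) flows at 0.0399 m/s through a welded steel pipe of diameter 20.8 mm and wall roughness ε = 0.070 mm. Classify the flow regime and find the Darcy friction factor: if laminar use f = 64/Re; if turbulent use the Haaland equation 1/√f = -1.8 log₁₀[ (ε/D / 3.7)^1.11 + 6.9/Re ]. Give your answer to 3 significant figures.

Re = ρVD/μ = 1190·0.0399·0.0208/0.00129 = 765.6.
Re < 2300 → laminar, so f = 64/Re = 0.0836 (roughness is irrelevant in laminar flow).

f ≈ 0.0836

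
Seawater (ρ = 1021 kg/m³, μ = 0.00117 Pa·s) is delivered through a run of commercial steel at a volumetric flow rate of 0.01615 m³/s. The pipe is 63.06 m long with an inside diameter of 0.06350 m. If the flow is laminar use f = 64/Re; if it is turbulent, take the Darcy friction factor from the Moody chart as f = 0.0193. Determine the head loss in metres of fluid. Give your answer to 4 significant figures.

h_f ≈ 25.40 m

Cross-sectional area A = πD²/4 = π(0.0635)²/4 = 0.003167 m²; mean velocity V = Q/A = 0.01615/0.003167 = 5.1 m/s.
Reynolds number Re = ρVD/μ = 1021 · 5.1 · 0.0635 / 0.00117 = 2.826e+05.
Re > 4000 → turbulent; use the Moody-chart value f = 0.0193.
Darcy-Weisbach: ΔP = f(L/D)(ρV²/2) = 0.0193·(63.06/0.0635)·(1021·5.1²/2) = 0.0193·993.1·1.328e+04 = 2.545e+05 Pa.
Head loss h_f = ΔP/(ρg) = 2.545e+05/(1021·9.81) = 25.40 m.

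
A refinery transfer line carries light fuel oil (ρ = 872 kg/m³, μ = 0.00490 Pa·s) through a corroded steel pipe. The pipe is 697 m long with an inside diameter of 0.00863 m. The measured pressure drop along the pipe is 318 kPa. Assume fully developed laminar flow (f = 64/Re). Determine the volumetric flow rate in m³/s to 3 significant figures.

Q ≈ 1.27×10^-5 m³/s

For laminar flow, f = 64/Re with Re = ρVD/μ, so Darcy-Weisbach reduces to ΔP = 32μLV/D². Solving for V: V = ΔP·D²/(32μL) = 3.18e+05·(0.00863)²/(32·0.0049·697) = 0.2167 m/s.
Check: Re = ρVD/μ = 872·0.2167·0.00863/0.0049 = 332.8 < 2300, so the laminar assumption holds.
Q = V·A = 0.2167·(π/4·0.00863²) = 1.268e-05 m³/s = 1.27×10^-5 m³/s.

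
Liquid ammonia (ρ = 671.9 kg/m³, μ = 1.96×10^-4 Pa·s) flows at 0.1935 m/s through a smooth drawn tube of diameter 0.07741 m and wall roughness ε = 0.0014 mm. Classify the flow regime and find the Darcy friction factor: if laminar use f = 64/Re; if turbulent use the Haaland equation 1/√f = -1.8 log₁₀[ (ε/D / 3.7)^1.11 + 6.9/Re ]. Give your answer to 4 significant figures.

Re = ρVD/μ = 671.9·0.1935·0.07741/0.000196 = 5.135e+04.
Re > 4000 → turbulent. ε/D = 1.4e-06/0.07741 = 1.81e-05; Haaland: 1/√f = -1.8 log₁₀[1.27e-06 + 0.000134] = 6.962, so f = 0.02063.

f ≈ 0.02063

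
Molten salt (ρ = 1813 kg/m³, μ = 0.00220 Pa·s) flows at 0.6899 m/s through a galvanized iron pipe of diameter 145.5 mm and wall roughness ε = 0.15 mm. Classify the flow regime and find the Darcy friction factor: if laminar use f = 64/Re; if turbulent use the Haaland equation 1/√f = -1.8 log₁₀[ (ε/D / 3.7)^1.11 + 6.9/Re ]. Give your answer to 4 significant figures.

Re = ρVD/μ = 1813·0.6899·0.1455/0.0022 = 8.272e+04.
Re > 4000 → turbulent. ε/D = 0.00015/0.1455 = 0.00103; Haaland: 1/√f = -1.8 log₁₀[0.000113 + 8.34e-05] = 6.671, so f = 0.02247.

f ≈ 0.02247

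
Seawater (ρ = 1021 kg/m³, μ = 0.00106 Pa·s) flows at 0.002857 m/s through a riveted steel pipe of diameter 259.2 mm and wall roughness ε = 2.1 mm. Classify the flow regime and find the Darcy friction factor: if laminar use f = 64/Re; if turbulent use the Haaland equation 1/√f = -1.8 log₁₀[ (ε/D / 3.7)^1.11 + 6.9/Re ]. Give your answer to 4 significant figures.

Re = ρVD/μ = 1021·0.002857·0.2592/0.00106 = 713.3.
Re < 2300 → laminar, so f = 64/Re = 0.08973 (roughness is irrelevant in laminar flow).

f ≈ 0.08973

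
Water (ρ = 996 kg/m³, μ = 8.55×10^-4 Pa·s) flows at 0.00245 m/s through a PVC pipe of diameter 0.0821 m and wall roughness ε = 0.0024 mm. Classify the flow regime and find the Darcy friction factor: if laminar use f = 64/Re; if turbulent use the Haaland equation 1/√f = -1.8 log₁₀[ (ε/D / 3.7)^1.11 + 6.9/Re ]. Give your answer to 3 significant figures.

Re = ρVD/μ = 996·0.00245·0.0821/0.000855 = 234.3.
Re < 2300 → laminar, so f = 64/Re = 0.2731 (roughness is irrelevant in laminar flow).

f ≈ 0.273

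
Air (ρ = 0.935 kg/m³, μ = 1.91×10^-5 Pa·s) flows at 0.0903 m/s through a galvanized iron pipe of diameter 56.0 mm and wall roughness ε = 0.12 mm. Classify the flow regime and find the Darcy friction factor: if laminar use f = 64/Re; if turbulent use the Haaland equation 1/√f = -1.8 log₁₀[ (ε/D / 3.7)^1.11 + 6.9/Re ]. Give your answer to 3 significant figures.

Re = ρVD/μ = 0.935·0.0903·0.056/1.91e-05 = 247.5.
Re < 2300 → laminar, so f = 64/Re = 0.2585 (roughness is irrelevant in laminar flow).

f ≈ 0.259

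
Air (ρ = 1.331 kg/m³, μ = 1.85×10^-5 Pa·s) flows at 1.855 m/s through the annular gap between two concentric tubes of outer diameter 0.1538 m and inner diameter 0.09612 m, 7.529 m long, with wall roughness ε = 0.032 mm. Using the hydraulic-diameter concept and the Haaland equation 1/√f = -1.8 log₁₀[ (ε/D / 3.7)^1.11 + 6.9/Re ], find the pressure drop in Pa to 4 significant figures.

ΔP ≈ 10.11 Pa

Hydraulic diameter D_h = 4A/P = D_o - D_i = 0.1538 - 0.09612 = 0.05768 m.
Re = ρVD_h/μ = 1.331·1.855·0.05768/1.85e-05 = 7698.
ε/D_h = 3.2e-05/0.05768 = 0.000555; Haaland gives 1/√f = -1.8 log₁₀[5.69e-05+0.000896] = 5.437, so f = 0.03382.
ΔP = f(L/D_h)(ρV²/2) = 0.03382·7.529/0.05768·2.29 = 10.11 Pa.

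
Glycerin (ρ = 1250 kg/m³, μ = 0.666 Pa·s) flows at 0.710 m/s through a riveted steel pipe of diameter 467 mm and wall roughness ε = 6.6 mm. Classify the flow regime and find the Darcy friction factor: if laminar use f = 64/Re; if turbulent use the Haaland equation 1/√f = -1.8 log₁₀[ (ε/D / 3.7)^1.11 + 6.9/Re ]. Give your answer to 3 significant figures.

f ≈ 0.103

Re = ρVD/μ = 1250·0.71·0.467/0.666 = 622.3.
Re < 2300 → laminar, so f = 64/Re = 0.1028 (roughness is irrelevant in laminar flow).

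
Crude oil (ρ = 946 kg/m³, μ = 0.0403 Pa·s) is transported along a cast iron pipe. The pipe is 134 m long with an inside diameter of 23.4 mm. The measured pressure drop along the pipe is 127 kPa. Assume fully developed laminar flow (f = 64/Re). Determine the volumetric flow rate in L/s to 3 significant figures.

Q ≈ 0.173 L/s

For laminar flow, f = 64/Re with Re = ρVD/μ, so Darcy-Weisbach reduces to ΔP = 32μLV/D². Solving for V: V = ΔP·D²/(32μL) = 1.27e+05·(0.0234)²/(32·0.0403·134) = 0.4024 m/s.
Check: Re = ρVD/μ = 946·0.4024·0.0234/0.0403 = 221 < 2300, so the laminar assumption holds.
Q = V·A = 0.4024·(π/4·0.0234²) = 0.0001731 m³/s = 0.173 L/s.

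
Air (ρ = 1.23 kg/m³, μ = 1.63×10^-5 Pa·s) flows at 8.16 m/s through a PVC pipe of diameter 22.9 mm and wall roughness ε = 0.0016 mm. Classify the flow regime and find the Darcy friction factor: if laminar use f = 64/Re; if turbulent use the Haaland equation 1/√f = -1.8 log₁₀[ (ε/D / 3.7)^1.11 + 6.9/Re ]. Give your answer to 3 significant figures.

Re = ρVD/μ = 1.23·8.16·0.0229/1.63e-05 = 1.41e+04.
Re > 4000 → turbulent. ε/D = 1.6e-06/0.0229 = 6.99e-05; Haaland: 1/√f = -1.8 log₁₀[5.71e-06 + 0.000489] = 5.95, so f = 0.02825.

f ≈ 0.0282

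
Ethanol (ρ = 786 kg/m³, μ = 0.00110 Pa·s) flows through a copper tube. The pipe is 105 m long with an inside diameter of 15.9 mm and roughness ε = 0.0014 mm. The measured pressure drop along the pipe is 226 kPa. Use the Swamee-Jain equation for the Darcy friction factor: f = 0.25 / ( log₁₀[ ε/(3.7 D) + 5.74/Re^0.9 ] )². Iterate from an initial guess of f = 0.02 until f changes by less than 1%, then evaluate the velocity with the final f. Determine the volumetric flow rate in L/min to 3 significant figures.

Q ≈ 21.9 L/min

Rearranging Darcy-Weisbach: V = √(2·ΔP·D/(f·L·ρ)). With ε/D = 1.4e-06/0.0159 = 8.81e-05, iterate starting from f = 0.02:
  f = 0.02 → V = √(2·2.26e+05·0.0159/(0.02·105·786)) = 2.087 m/s; Re = ρVD/μ = 2.371e+04; f → 0.02499
  f = 0.02499 → V = 1.867 m/s; Re = 2.121e+04; f → 0.02566
  f = 0.02566 → V = 1.842 m/s; Re = 2.093e+04; f → 0.02575
Converged (Δf/f < 1%). With the final f = 0.02575: V = √(2·2.26e+05·0.0159/(0.02575·105·786)) = 1.839 m/s.
Q = V·A = 1.839·(π/4·0.0159²) = 0.0003652 m³/s = 21.9 L/min.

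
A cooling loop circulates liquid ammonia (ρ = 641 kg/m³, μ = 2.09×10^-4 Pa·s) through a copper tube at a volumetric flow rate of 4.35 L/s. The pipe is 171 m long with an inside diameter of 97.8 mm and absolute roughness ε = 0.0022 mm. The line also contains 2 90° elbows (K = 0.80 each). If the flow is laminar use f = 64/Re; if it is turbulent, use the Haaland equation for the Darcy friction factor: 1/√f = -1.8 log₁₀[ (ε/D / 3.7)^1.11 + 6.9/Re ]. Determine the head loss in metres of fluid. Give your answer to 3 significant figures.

Q = 4.35 L/s = 4.35/1000 = 0.00435 m³/s.
Cross-sectional area A = πD²/4 = π(0.0978)²/4 = 0.007512 m²; mean velocity V = Q/A = 0.00435/0.007512 = 0.5791 m/s.
Reynolds number Re = ρVD/μ = 641 · 0.5791 · 0.0978 / 0.000209 = 1.737e+05.
Re > 4000 → turbulent. Relative roughness ε/D = 2.2e-06/0.0978 = 2.25e-05. Haaland: 1/√f = -1.8 log₁₀[(2.25e-05/3.7)^1.11 + 6.9/1.737e+05] = -1.8 log₁₀[1.62e-06 + 3.97e-05] = 7.89, so f = 0.01606.
Total minor-loss coefficient ΣK = 2·0.8 = 1.6.
ΔP = [f·L/D + ΣK]·(ρV²/2) = [0.01606·171/0.0978 + 1.6]·(641·0.5791²/2) = [28.08 + 1.6]·107.5 = 3190 Pa.
Head loss h_f = ΔP/(ρg) = 3190/(641·9.81) = 0.507 m.

h_f ≈ 0.507 m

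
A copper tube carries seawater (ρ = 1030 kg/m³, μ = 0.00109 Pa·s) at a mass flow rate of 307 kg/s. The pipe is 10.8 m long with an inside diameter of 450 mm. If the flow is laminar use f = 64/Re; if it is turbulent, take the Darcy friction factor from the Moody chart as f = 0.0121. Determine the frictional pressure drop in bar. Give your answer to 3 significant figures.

A = πD²/4 = π(0.45)²/4 = 0.159 m²; mean velocity V = ṁ/(ρA) = 307/(1030 · 0.159) = 1.874 m/s.
Reynolds number Re = ρVD/μ = 1030 · 1.874 · 0.45 / 0.00109 = 7.969e+05.
Re > 4000 → turbulent; use the Moody-chart value f = 0.0121.
Darcy-Weisbach: ΔP = f(L/D)(ρV²/2) = 0.0121·(10.8/0.45)·(1030·1.874²/2) = 0.0121·24·1809 = 525.3 Pa.
ΔP = 525.3 Pa = 0.00525 bar.

ΔP ≈ 0.00525 bar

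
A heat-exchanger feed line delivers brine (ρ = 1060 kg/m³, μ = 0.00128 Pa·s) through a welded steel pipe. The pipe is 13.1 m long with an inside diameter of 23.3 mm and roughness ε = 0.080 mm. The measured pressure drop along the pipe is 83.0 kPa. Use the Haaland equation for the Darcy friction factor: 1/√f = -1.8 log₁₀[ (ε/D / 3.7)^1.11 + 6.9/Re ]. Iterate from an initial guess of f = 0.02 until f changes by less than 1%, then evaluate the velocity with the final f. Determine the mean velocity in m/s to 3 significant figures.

V ≈ 3.10 m/s

Rearranging Darcy-Weisbach: V = √(2·ΔP·D/(f·L·ρ)). With ε/D = 8e-05/0.0233 = 0.00343, iterate starting from f = 0.02:
  f = 0.02 → V = √(2·8.3e+04·0.0233/(0.02·13.1·1060)) = 3.732 m/s; Re = ρVD/μ = 7.201e+04; f → 0.02871
  f = 0.02871 → V = 3.115 m/s; Re = 6.01e+04; f → 0.02898
Converged (Δf/f < 1%). With the final f = 0.02898: V = √(2·8.3e+04·0.0233/(0.02898·13.1·1060)) = 3.1 m/s.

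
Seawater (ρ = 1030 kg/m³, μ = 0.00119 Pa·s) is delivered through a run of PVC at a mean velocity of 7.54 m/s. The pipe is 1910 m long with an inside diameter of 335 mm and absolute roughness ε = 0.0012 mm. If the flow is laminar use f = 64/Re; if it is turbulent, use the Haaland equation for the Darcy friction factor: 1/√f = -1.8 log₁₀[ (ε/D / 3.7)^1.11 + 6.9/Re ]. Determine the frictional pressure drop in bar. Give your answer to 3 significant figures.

Reynolds number Re = ρVD/μ = 1030 · 7.54 · 0.335 / 0.00119 = 2.186e+06.
Re > 4000 → turbulent. Relative roughness ε/D = 1.2e-06/0.335 = 3.58e-06. Haaland: 1/√f = -1.8 log₁₀[(3.58e-06/3.7)^1.11 + 6.9/2.186e+06] = -1.8 log₁₀[2.11e-07 + 3.16e-06] = 9.851, so f = 0.0103.
Darcy-Weisbach: ΔP = f(L/D)(ρV²/2) = 0.0103·(1910/0.335)·(1030·7.54²/2) = 0.0103·5701·2.928e+04 = 1.72e+06 Pa.
ΔP = 1.72e+06 Pa = 17.2 bar.

ΔP ≈ 17.2 bar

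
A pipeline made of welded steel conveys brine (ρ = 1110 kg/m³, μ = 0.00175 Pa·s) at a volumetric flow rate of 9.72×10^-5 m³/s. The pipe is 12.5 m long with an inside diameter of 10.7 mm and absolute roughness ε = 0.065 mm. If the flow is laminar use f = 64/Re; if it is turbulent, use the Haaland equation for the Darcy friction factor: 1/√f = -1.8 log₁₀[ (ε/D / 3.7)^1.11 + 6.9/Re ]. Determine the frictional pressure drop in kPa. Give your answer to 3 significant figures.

ΔP ≈ 30.8 kPa

Cross-sectional area A = πD²/4 = π(0.0107)²/4 = 8.992e-05 m²; mean velocity V = Q/A = 9.72e-05/8.992e-05 = 1.081 m/s.
Reynolds number Re = ρVD/μ = 1110 · 1.081 · 0.0107 / 0.00175 = 7336.
Re > 4000 → turbulent. Relative roughness ε/D = 6.5e-05/0.0107 = 0.00607. Haaland: 1/√f = -1.8 log₁₀[(0.00607/3.7)^1.11 + 6.9/7336] = -1.8 log₁₀[0.000811 + 0.000941] = 4.962, so f = 0.04062.
Darcy-Weisbach: ΔP = f(L/D)(ρV²/2) = 0.04062·(12.5/0.0107)·(1110·1.081²/2) = 0.04062·1168·648.5 = 3.077e+04 Pa.
ΔP = 3.077e+04 Pa = 30.8 kPa.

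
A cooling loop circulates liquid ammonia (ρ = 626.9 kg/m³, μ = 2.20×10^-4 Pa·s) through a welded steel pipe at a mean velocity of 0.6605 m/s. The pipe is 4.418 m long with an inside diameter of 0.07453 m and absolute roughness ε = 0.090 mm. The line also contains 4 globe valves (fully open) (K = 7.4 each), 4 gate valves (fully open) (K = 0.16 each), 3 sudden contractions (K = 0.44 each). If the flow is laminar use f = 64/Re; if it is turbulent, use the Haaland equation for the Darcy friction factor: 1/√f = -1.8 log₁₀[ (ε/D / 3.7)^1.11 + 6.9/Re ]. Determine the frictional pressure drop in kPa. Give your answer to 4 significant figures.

Reynolds number Re = ρVD/μ = 626.9 · 0.6605 · 0.07453 / 0.00022 = 1.403e+05.
Re > 4000 → turbulent. Relative roughness ε/D = 9e-05/0.07453 = 0.00121. Haaland: 1/√f = -1.8 log₁₀[(0.00121/3.7)^1.11 + 6.9/1.403e+05] = -1.8 log₁₀[0.000135 + 4.92e-05] = 6.723, so f = 0.02213.
Total minor-loss coefficient ΣK = 4·7.4 + 4·0.16 + 3·0.44 = 31.6.
ΔP = [f·L/D + ΣK]·(ρV²/2) = [0.02213·4.418/0.07453 + 31.6]·(626.9·0.6605²/2) = [1.312 + 31.6]·136.7 = 4495 Pa.
ΔP = 4495 Pa = 4.495 kPa.

ΔP ≈ 4.495 kPa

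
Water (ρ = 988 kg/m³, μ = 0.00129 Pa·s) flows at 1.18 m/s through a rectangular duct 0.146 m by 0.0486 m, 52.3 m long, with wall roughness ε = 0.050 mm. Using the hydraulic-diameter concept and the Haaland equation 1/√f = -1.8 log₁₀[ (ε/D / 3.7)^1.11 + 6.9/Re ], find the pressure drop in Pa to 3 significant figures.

Hydraulic diameter D_h = 4A/P = 4·(0.146·0.0486)/(2·(0.146+0.0486)) = 0.02838/0.3892 = 0.07292 m.
Re = ρVD_h/μ = 988·1.18·0.07292/0.00129 = 6.591e+04.
ε/D_h = 5e-05/0.07292 = 0.000686; Haaland gives 1/√f = -1.8 log₁₀[7.2e-05+0.000105] = 6.755, so f = 0.02192.
ΔP = f(L/D_h)(ρV²/2) = 0.02192·52.3/0.07292·687.8 = 1.081e+04 Pa.

ΔP ≈ 10800 Pa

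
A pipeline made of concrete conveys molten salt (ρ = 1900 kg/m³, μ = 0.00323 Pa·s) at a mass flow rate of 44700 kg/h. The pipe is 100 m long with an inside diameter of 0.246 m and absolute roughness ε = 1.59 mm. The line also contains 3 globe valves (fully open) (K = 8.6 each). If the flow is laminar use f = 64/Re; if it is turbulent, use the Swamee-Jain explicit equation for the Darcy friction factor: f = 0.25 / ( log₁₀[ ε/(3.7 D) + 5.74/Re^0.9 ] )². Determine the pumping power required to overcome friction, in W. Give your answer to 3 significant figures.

ṁ = 44700 kg/h = 44700/3600 = 12.42 kg/s.
A = πD²/4 = π(0.246)²/4 = 0.04753 m²; mean velocity V = ṁ/(ρA) = 12.42/(1900 · 0.04753) = 0.1375 m/s.
Reynolds number Re = ρVD/μ = 1900 · 0.1375 · 0.246 / 0.00323 = 1.99e+04.
Re > 4000 → turbulent. Relative roughness ε/D = 0.00159/0.246 = 0.00646. Swamee-Jain: f = 0.25/(log₁₀[0.00646/3.7 + 5.74/1.99e+04^0.9])² = 0.25/(log₁₀[0.00175 + 0.000776])² = 0.25/(-2.598)² = 0.03704.
Total minor-loss coefficient ΣK = 3·8.6 = 25.8.
ΔP = [f·L/D + ΣK]·(ρV²/2) = [0.03704·100/0.246 + 25.8]·(1900·0.1375²/2) = [15.06 + 25.8]·17.96 = 733.8 Pa.
Q = ṁ/ρ = 12.42/1900 = 0.006535 m³/s.
Pumping power P = QΔP = 0.006535·733.8 = 4.795 W = 4.80 W.

P ≈ 4.80 W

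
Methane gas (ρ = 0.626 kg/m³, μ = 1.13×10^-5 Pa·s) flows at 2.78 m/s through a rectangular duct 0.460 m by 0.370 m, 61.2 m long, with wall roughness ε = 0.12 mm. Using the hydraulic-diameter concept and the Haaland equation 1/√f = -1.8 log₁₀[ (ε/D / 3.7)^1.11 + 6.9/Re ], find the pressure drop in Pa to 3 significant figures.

ΔP ≈ 7.47 Pa

Hydraulic diameter D_h = 4A/P = 4·(0.46·0.37)/(2·(0.46+0.37)) = 0.6808/1.66 = 0.4101 m.
Re = ρVD_h/μ = 0.626·2.78·0.4101/1.13e-05 = 6.316e+04.
ε/D_h = 0.00012/0.4101 = 0.000293; Haaland gives 1/√f = -1.8 log₁₀[2.8e-05+0.000109] = 6.953, so f = 0.02069.
ΔP = f(L/D_h)(ρV²/2) = 0.02069·61.2/0.4101·2.419 = 7.468 Pa.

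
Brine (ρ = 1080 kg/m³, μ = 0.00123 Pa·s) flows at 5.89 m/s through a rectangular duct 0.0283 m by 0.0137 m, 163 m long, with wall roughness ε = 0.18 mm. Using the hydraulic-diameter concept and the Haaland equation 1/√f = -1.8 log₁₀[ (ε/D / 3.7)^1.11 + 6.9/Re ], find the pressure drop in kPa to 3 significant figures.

Hydraulic diameter D_h = 4A/P = 4·(0.0283·0.0137)/(2·(0.0283+0.0137)) = 0.001551/0.084 = 0.01846 m.
Re = ρVD_h/μ = 1080·5.89·0.01846/0.00123 = 9.548e+04.
ε/D_h = 0.00018/0.01846 = 0.00975; Haaland gives 1/√f = -1.8 log₁₀[0.00137+7.23e-05] = 5.113, so f = 0.03825.
ΔP = f(L/D_h)(ρV²/2) = 0.03825·163/0.01846·1.873e+04 = 6.326e+06 Pa.
ΔP = 6330 kPa.

ΔP ≈ 6330 kPa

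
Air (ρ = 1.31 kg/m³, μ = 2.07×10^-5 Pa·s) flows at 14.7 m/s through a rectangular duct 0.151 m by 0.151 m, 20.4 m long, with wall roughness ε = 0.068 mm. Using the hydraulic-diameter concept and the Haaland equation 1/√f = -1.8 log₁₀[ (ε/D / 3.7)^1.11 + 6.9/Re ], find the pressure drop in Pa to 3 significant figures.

Hydraulic diameter D_h = 4A/P = 4·(0.151·0.151)/(2·(0.151+0.151)) = 0.0912/0.604 = 0.151 m.
Re = ρVD_h/μ = 1.31·14.7·0.151/2.07e-05 = 1.405e+05.
ε/D_h = 6.8e-05/0.151 = 0.00045; Haaland gives 1/√f = -1.8 log₁₀[4.52e-05+4.91e-05] = 7.246, so f = 0.01905.
ΔP = f(L/D_h)(ρV²/2) = 0.01905·20.4/0.151·141.5 = 364.2 Pa.

ΔP ≈ 364 Pa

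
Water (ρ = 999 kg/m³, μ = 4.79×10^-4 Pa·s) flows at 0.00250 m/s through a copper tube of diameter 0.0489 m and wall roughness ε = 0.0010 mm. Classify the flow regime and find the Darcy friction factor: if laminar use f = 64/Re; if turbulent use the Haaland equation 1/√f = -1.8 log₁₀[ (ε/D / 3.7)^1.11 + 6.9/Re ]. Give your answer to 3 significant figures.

Re = ρVD/μ = 999·0.0025·0.0489/0.000479 = 255.
Re < 2300 → laminar, so f = 64/Re = 0.251 (roughness is irrelevant in laminar flow).

f ≈ 0.251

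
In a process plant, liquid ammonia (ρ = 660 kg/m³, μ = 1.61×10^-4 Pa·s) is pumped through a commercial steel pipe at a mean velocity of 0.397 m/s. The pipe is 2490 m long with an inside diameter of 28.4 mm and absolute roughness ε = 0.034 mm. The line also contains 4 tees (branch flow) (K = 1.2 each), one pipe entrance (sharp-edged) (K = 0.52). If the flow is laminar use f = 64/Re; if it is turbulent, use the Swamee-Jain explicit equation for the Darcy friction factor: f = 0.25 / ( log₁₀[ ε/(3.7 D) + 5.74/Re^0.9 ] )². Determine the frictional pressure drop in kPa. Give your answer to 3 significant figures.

ΔP ≈ 114 kPa

Reynolds number Re = ρVD/μ = 660 · 0.397 · 0.0284 / 0.000161 = 4.622e+04.
Re > 4000 → turbulent. Relative roughness ε/D = 3.4e-05/0.0284 = 0.0012. Swamee-Jain: f = 0.25/(log₁₀[0.0012/3.7 + 5.74/4.622e+04^0.9])² = 0.25/(log₁₀[0.000324 + 0.000364])² = 0.25/(-3.163)² = 0.02499.
Total minor-loss coefficient ΣK = 4·1.2 + 1·0.52 = 5.32.
ΔP = [f·L/D + ΣK]·(ρV²/2) = [0.02499·2490/0.0284 + 5.32]·(660·0.397²/2) = [2191 + 5.32]·52.01 = 1.142e+05 Pa.
ΔP = 1.142e+05 Pa = 114 kPa.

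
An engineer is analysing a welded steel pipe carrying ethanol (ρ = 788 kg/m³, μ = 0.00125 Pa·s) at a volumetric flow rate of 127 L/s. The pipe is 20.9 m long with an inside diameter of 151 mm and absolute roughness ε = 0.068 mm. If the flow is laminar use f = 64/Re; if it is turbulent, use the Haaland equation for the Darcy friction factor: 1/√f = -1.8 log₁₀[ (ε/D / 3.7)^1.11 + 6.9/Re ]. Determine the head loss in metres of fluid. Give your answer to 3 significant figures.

h_f ≈ 6.04 m

Q = 127 L/s = 127/1000 = 0.127 m³/s.
Cross-sectional area A = πD²/4 = π(0.151)²/4 = 0.01791 m²; mean velocity V = Q/A = 0.127/0.01791 = 7.092 m/s.
Reynolds number Re = ρVD/μ = 788 · 7.092 · 0.151 / 0.00125 = 6.751e+05.
Re > 4000 → turbulent. Relative roughness ε/D = 6.8e-05/0.151 = 0.00045. Haaland: 1/√f = -1.8 log₁₀[(0.00045/3.7)^1.11 + 6.9/6.751e+05] = -1.8 log₁₀[4.52e-05 + 1.02e-05] = 7.662, so f = 0.01703.
Darcy-Weisbach: ΔP = f(L/D)(ρV²/2) = 0.01703·(20.9/0.151)·(788·7.092²/2) = 0.01703·138.4·1.982e+04 = 4.672e+04 Pa.
Head loss h_f = ΔP/(ρg) = 4.672e+04/(788·9.81) = 6.04 m.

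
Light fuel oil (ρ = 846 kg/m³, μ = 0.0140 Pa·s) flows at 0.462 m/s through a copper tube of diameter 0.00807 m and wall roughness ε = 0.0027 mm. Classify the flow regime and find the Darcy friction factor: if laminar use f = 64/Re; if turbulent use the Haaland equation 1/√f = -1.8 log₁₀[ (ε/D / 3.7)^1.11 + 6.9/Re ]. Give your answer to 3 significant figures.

Re = ρVD/μ = 846·0.462·0.00807/0.014 = 225.3.
Re < 2300 → laminar, so f = 64/Re = 0.2841 (roughness is irrelevant in laminar flow).

f ≈ 0.284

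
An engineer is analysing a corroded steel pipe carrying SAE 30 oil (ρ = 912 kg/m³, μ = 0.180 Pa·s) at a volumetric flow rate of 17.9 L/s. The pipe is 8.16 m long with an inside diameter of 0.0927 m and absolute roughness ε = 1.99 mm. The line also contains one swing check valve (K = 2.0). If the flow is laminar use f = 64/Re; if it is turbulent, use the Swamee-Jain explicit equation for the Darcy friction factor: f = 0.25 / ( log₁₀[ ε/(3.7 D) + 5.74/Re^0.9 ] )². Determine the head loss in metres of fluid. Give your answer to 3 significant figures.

Q = 17.9 L/s = 17.9/1000 = 0.0179 m³/s.
Cross-sectional area A = πD²/4 = π(0.0927)²/4 = 0.006749 m²; mean velocity V = Q/A = 0.0179/0.006749 = 2.652 m/s.
Reynolds number Re = ρVD/μ = 912 · 2.652 · 0.0927 / 0.18 = 1246.
Re < 2300 → laminar flow, so f = 64/Re = 64/1246 = 0.05138 (the turbulent correlation is not needed).
Total minor-loss coefficient ΣK = 1·2 = 2.
ΔP = [f·L/D + ΣK]·(ρV²/2) = [0.05138·8.16/0.0927 + 2]·(912·2.652²/2) = [4.523 + 2]·3208 = 2.092e+04 Pa.
Head loss h_f = ΔP/(ρg) = 2.092e+04/(912·9.81) = 2.34 m.

h_f ≈ 2.34 m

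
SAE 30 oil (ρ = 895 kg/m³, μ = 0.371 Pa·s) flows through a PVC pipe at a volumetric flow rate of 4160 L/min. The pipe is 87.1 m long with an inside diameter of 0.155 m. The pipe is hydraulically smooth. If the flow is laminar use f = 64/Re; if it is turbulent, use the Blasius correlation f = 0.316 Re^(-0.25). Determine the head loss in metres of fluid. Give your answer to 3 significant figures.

Q = 4160 L/min = 4160/60000 = 0.06933 m³/s.
Cross-sectional area A = πD²/4 = π(0.155)²/4 = 0.01887 m²; mean velocity V = Q/A = 0.06933/0.01887 = 3.674 m/s.
Reynolds number Re = ρVD/μ = 895 · 3.674 · 0.155 / 0.371 = 1374.
Re < 2300 → laminar flow, so f = 64/Re = 64/1374 = 0.04658 (the turbulent correlation is not needed).
Darcy-Weisbach: ΔP = f(L/D)(ρV²/2) = 0.04658·(87.1/0.155)·(895·3.674²/2) = 0.04658·561.9·6042 = 1.581e+05 Pa.
Head loss h_f = ΔP/(ρg) = 1.581e+05/(895·9.81) = 18.0 m.

h_f ≈ 18.0 m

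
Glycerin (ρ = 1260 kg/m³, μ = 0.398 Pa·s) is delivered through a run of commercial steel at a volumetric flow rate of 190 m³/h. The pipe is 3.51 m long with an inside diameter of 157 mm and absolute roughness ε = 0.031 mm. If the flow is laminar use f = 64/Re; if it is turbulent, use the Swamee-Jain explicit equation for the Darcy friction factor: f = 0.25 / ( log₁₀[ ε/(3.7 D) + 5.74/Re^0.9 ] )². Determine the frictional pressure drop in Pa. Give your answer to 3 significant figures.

ΔP ≈ 4940 Pa

Q = 190 m³/h = 190/3600 = 0.05278 m³/s.
Cross-sectional area A = πD²/4 = π(0.157)²/4 = 0.01936 m²; mean velocity V = Q/A = 0.05278/0.01936 = 2.726 m/s.
Reynolds number Re = ρVD/μ = 1260 · 2.726 · 0.157 / 0.398 = 1355.
Re < 2300 → laminar flow, so f = 64/Re = 64/1355 = 0.04723 (the turbulent correlation is not needed).
Darcy-Weisbach: ΔP = f(L/D)(ρV²/2) = 0.04723·(3.51/0.157)·(1260·2.726²/2) = 0.04723·22.36·4682 = 4944 Pa.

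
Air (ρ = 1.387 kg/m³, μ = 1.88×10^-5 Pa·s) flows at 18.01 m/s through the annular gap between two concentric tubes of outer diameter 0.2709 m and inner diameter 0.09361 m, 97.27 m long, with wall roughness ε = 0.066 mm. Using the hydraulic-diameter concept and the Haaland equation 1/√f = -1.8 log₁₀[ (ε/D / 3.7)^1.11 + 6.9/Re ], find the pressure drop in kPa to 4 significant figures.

Hydraulic diameter D_h = 4A/P = D_o - D_i = 0.2709 - 0.09361 = 0.1773 m.
Re = ρVD_h/μ = 1.387·18.01·0.1773/1.88e-05 = 2.356e+05.
ε/D_h = 6.6e-05/0.1773 = 0.000372; Haaland gives 1/√f = -1.8 log₁₀[3.66e-05+2.93e-05] = 7.527, so f = 0.01765.
ΔP = f(L/D_h)(ρV²/2) = 0.01765·97.27/0.1773·224.9 = 2179 Pa.
ΔP = 2.179 kPa.

ΔP ≈ 2.179 kPa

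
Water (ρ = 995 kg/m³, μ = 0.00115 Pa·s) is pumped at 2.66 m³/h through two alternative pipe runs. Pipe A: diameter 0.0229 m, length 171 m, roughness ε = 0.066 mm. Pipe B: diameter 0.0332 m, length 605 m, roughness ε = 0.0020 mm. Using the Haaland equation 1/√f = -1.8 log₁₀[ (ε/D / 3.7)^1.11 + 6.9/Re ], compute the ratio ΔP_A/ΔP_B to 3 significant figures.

ΔP_A/ΔP_B ≈ 2.14

Pipe A: V = Q/A = 0.0007389/0.0004119 = 1.794 m/s; Re = 3.555e+04; ε/D = 0.00288; Haaland → f = 0.02903; ΔP_A = f(L/D)(ρV²/2) = 3.471e+05 Pa.
Pipe B: V = Q/A = 0.0007389/0.0008657 = 0.8535 m/s; Re = 2.452e+04; ε/D = 6.02e-05; Haaland → f = 0.02458; ΔP_B = f(L/D)(ρV²/2) = 1.624e+05 Pa.
ΔP_A/ΔP_B = 3.471e+05/1.624e+05 = 2.14.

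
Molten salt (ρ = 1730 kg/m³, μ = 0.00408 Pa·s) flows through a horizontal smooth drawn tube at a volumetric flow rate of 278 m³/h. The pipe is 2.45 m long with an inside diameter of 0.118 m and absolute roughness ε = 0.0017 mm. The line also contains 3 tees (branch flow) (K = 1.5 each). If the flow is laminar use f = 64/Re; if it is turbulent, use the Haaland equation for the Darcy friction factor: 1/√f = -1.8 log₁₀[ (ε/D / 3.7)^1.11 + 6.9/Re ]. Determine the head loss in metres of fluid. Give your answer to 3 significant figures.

Q = 278 m³/h = 278/3600 = 0.07722 m³/s.
Cross-sectional area A = πD²/4 = π(0.118)²/4 = 0.01094 m²; mean velocity V = Q/A = 0.07722/0.01094 = 7.061 m/s.
Reynolds number Re = ρVD/μ = 1730 · 7.061 · 0.118 / 0.00408 = 3.533e+05.
Re > 4000 → turbulent. Relative roughness ε/D = 1.7e-06/0.118 = 1.44e-05. Haaland: 1/√f = -1.8 log₁₀[(1.44e-05/3.7)^1.11 + 6.9/3.533e+05] = -1.8 log₁₀[9.89e-07 + 1.95e-05] = 8.438, so f = 0.01404.
Total minor-loss coefficient ΣK = 3·1.5 = 4.5.
ΔP = [f·L/D + ΣK]·(ρV²/2) = [0.01404·2.45/0.118 + 4.5]·(1730·7.061²/2) = [0.2916 + 4.5]·4.313e+04 = 2.067e+05 Pa.
Head loss h_f = ΔP/(ρg) = 2.067e+05/(1730·9.81) = 12.2 m.

h_f ≈ 12.2 m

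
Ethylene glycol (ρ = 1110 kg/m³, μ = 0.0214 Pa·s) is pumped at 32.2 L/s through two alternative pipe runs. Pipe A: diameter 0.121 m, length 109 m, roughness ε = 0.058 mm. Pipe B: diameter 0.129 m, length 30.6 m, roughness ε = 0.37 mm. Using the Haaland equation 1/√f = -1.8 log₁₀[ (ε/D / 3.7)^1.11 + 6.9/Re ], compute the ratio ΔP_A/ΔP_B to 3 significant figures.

Pipe A: V = Q/A = 0.0322/0.0115 = 2.8 m/s; Re = 1.757e+04; ε/D = 0.000479; Haaland → f = 0.02741; ΔP_A = f(L/D)(ρV²/2) = 1.075e+05 Pa.
Pipe B: V = Q/A = 0.0322/0.01307 = 2.464 m/s; Re = 1.648e+04; ε/D = 0.00287; Haaland → f = 0.03185; ΔP_B = f(L/D)(ρV²/2) = 2.545e+04 Pa.
ΔP_A/ΔP_B = 1.075e+05/2.545e+04 = 4.22.

ΔP_A/ΔP_B ≈ 4.22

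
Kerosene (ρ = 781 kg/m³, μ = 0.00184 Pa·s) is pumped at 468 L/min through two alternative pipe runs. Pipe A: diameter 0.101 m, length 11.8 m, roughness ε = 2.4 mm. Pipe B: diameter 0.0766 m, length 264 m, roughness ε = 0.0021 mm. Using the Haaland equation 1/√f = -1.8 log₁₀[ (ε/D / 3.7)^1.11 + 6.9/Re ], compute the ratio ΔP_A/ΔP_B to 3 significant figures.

Pipe A: V = Q/A = 0.0078/0.008012 = 0.9736 m/s; Re = 4.174e+04; ε/D = 0.0238; Haaland → f = 0.05295; ΔP_A = f(L/D)(ρV²/2) = 2289 Pa.
Pipe B: V = Q/A = 0.0078/0.004608 = 1.693 m/s; Re = 5.503e+04; ε/D = 2.74e-05; Haaland → f = 0.02035; ΔP_B = f(L/D)(ρV²/2) = 7.845e+04 Pa.
ΔP_A/ΔP_B = 2289/7.845e+04 = 0.0292.

ΔP_A/ΔP_B ≈ 0.0292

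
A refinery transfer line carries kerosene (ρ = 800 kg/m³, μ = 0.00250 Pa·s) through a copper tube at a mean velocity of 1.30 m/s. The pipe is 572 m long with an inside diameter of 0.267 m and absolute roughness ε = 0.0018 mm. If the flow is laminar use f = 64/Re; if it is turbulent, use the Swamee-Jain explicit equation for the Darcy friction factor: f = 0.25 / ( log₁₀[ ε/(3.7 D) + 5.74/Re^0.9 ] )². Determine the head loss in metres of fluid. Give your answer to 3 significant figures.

Reynolds number Re = ρVD/μ = 800 · 1.3 · 0.267 / 0.0025 = 1.111e+05.
Re > 4000 → turbulent. Relative roughness ε/D = 1.8e-06/0.267 = 6.74e-06. Swamee-Jain: f = 0.25/(log₁₀[6.74e-06/3.7 + 5.74/1.111e+05^0.9])² = 0.25/(log₁₀[1.82e-06 + 0.000165])² = 0.25/(-3.777)² = 0.01752.
Darcy-Weisbach: ΔP = f(L/D)(ρV²/2) = 0.01752·(572/0.267)·(800·1.3²/2) = 0.01752·2142·676 = 2.537e+04 Pa.
Head loss h_f = ΔP/(ρg) = 2.537e+04/(800·9.81) = 3.23 m.

h_f ≈ 3.23 m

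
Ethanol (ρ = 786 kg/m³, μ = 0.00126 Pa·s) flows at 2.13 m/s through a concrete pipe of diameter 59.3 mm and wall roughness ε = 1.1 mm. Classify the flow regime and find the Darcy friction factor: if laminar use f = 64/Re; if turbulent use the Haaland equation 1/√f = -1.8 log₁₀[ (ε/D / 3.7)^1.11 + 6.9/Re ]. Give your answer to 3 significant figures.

Re = ρVD/μ = 786·2.13·0.0593/0.00126 = 7.879e+04.
Re > 4000 → turbulent. ε/D = 0.0011/0.0593 = 0.0185; Haaland: 1/√f = -1.8 log₁₀[0.0028 + 8.76e-05] = 4.571, so f = 0.04786.

f ≈ 0.0479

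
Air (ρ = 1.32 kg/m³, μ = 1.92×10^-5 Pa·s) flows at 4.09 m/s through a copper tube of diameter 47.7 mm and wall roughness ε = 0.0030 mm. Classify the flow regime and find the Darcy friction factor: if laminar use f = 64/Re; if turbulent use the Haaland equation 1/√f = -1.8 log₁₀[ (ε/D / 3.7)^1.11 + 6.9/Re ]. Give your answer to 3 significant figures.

f ≈ 0.0286

Re = ρVD/μ = 1.32·4.09·0.0477/1.92e-05 = 1.341e+04.
Re > 4000 → turbulent. ε/D = 3e-06/0.0477 = 6.29e-05; Haaland: 1/√f = -1.8 log₁₀[5.08e-06 + 0.000514] = 5.912, so f = 0.02861.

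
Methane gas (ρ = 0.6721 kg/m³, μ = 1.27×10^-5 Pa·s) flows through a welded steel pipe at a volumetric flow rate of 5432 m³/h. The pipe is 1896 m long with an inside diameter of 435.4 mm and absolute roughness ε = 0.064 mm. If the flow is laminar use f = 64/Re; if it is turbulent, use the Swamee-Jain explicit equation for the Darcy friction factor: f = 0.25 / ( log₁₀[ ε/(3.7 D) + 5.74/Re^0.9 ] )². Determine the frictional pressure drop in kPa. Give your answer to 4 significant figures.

ΔP ≈ 2.463 kPa

Q = 5432 m³/h = 5432/3600 = 1.509 m³/s.
Cross-sectional area A = πD²/4 = π(0.4354)²/4 = 0.1489 m²; mean velocity V = Q/A = 1.509/0.1489 = 10.13 m/s.
Reynolds number Re = ρVD/μ = 0.6721 · 10.13 · 0.4354 / 1.27e-05 = 2.335e+05.
Re > 4000 → turbulent. Relative roughness ε/D = 6.4e-05/0.4354 = 0.000147. Swamee-Jain: f = 0.25/(log₁₀[0.000147/3.7 + 5.74/2.335e+05^0.9])² = 0.25/(log₁₀[3.97e-05 + 8.46e-05])² = 0.25/(-3.905)² = 0.01639.
Darcy-Weisbach: ΔP = f(L/D)(ρV²/2) = 0.01639·(1896/0.4354)·(0.6721·10.13²/2) = 0.01639·4355·34.51 = 2463 Pa.
ΔP = 2463 Pa = 2.463 kPa.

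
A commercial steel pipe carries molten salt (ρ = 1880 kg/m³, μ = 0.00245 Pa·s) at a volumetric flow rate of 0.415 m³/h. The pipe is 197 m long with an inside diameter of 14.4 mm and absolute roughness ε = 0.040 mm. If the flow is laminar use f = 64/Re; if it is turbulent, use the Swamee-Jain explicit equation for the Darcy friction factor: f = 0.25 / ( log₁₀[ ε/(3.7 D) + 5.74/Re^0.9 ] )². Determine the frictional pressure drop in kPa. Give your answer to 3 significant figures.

ΔP ≈ 239 kPa

Q = 0.415 m³/h = 0.415/3600 = 0.0001153 m³/s.
Cross-sectional area A = πD²/4 = π(0.0144)²/4 = 0.0001629 m²; mean velocity V = Q/A = 0.0001153/0.0001629 = 0.7078 m/s.
Reynolds number Re = ρVD/μ = 1880 · 0.7078 · 0.0144 / 0.00245 = 7821.
Re > 4000 → turbulent. Relative roughness ε/D = 4e-05/0.0144 = 0.00278. Swamee-Jain: f = 0.25/(log₁₀[0.00278/3.7 + 5.74/7821^0.9])² = 0.25/(log₁₀[0.000751 + 0.0018])² = 0.25/(-2.594)² = 0.03717.
Darcy-Weisbach: ΔP = f(L/D)(ρV²/2) = 0.03717·(197/0.0144)·(1880·0.7078²/2) = 0.03717·1.368e+04·471 = 2.395e+05 Pa.
ΔP = 2.395e+05 Pa = 239 kPa.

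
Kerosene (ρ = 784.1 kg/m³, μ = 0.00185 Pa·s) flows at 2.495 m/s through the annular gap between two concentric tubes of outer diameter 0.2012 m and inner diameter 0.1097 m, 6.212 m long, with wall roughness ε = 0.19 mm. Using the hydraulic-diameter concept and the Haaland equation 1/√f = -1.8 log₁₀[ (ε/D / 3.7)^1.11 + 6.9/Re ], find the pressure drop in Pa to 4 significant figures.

Hydraulic diameter D_h = 4A/P = D_o - D_i = 0.2012 - 0.1097 = 0.0915 m.
Re = ρVD_h/μ = 784.1·2.495·0.0915/0.00185 = 9.676e+04.
ε/D_h = 0.00019/0.0915 = 0.00208; Haaland gives 1/√f = -1.8 log₁₀[0.000246+7.13e-05] = 6.296, so f = 0.02522.
ΔP = f(L/D_h)(ρV²/2) = 0.02522·6.212/0.0915·2441 = 4179 Pa.

ΔP ≈ 4179 Pa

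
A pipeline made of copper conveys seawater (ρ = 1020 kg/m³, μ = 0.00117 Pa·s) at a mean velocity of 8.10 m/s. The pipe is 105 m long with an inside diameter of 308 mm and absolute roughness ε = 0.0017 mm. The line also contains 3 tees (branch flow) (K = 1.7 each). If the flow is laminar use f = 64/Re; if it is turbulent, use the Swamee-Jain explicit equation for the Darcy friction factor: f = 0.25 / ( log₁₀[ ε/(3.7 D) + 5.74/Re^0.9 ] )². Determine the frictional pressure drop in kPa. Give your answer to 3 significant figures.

Reynolds number Re = ρVD/μ = 1020 · 8.1 · 0.308 / 0.00117 = 2.175e+06.
Re > 4000 → turbulent. Relative roughness ε/D = 1.7e-06/0.308 = 5.52e-06. Swamee-Jain: f = 0.25/(log₁₀[5.52e-06/3.7 + 5.74/2.175e+06^0.9])² = 0.25/(log₁₀[1.49e-06 + 1.14e-05])² = 0.25/(-4.891)² = 0.01045.
Total minor-loss coefficient ΣK = 3·1.7 = 5.1.
ΔP = [f·L/D + ΣK]·(ρV²/2) = [0.01045·105/0.308 + 5.1]·(1020·8.1²/2) = [3.562 + 5.1]·3.346e+04 = 2.899e+05 Pa.
ΔP = 2.899e+05 Pa = 290 kPa.

ΔP ≈ 290 kPa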